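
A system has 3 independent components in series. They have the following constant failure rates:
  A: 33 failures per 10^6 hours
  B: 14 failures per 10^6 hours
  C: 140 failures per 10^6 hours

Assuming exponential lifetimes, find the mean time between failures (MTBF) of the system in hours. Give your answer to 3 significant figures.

Series of exponential components: λ_sys = Σ λ_i
λ_sys = 0.000033 + 0.000014 + 0.00014 = 1.8700e-04 /h
MTBF = 1 / λ_sys = 5350 h

5350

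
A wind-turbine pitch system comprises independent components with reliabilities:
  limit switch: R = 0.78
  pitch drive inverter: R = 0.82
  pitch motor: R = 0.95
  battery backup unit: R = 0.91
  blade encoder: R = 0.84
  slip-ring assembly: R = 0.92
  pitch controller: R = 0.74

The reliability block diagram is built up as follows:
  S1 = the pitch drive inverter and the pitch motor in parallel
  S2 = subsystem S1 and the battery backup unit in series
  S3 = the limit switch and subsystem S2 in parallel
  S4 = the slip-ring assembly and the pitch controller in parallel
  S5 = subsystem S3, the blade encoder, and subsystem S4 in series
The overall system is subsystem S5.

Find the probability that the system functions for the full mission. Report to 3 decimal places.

0.805

Parallel (pitch drive inverter and pitch motor): 1 − (1 − 0.82000)(1 − 0.95000) = 0.99100
Series ([0.99100] and battery backup unit): 0.99100 × 0.91000 = 0.90181
Parallel (limit switch and [0.90181]): 1 − (1 − 0.78000)(1 − 0.90181) = 0.97840
Parallel (slip-ring assembly and pitch controller): 1 − (1 − 0.92000)(1 − 0.74000) = 0.97920
Series ([0.97840], blade encoder, and [0.97920]): 0.97840 × 0.84000 × 0.97920 = 0.805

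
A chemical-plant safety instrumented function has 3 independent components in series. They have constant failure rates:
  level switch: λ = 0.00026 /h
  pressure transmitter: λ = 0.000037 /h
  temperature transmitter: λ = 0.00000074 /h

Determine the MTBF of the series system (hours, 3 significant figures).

Series of exponential components: λ_sys = Σ λ_i
λ_sys = 0.00026 + 0.000037 + 0.00000074 = 2.9774e-04 /h
MTBF = 1 / λ_sys = 3360 h

3360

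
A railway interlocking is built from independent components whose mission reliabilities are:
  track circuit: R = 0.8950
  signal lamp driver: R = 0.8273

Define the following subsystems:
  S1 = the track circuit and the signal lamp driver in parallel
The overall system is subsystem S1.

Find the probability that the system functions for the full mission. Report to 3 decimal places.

0.982

Parallel (track circuit and signal lamp driver): 1 − (1 − 0.89500)(1 − 0.82730) = 0.982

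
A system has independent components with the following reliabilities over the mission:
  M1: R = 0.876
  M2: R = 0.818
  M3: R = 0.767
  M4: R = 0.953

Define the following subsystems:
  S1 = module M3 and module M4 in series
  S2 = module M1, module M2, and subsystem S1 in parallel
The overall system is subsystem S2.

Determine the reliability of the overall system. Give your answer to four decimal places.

Series (M3 and M4): 0.767000 × 0.953000 = 0.730951
Parallel (M1, M2, and [0.730951]): 1 − (1 − 0.876000)(1 − 0.818000)(1 − 0.730951) = 0.9939

0.9939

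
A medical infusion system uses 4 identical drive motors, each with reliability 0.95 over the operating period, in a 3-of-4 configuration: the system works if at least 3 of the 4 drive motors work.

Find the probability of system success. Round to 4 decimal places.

0.9860

R = Σ_{i=3}^{4} C(4,i) p^i (1−p)^{4−i} with p = 0.95
C(4,3)·0.95^3·0.05^1 = 0.171475
C(4,4)·0.95^4·0.05^0 = 0.814506
Sum = 0.9860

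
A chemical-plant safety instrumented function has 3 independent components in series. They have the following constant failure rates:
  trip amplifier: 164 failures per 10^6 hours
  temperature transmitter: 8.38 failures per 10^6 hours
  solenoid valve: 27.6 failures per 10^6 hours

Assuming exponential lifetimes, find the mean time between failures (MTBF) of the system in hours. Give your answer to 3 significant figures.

Series of exponential components: λ_sys = Σ λ_i
λ_sys = 0.000164 + 0.00000838 + 0.0000276 = 1.9998e-04 /h
MTBF = 1 / λ_sys = 5000 h

5000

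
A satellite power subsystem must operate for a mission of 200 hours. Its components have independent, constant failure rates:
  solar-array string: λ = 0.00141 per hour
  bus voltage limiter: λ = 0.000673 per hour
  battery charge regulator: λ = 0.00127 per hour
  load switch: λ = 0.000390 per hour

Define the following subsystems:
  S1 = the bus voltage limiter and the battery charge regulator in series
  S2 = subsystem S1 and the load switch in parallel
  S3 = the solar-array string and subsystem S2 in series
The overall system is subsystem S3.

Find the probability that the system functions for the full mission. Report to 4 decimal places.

0.7360

R(solar-array string) = exp(−0.00141 × 200) = 0.754274
R(bus voltage limiter) = exp(−0.000673 × 200) = 0.874065
R(battery charge regulator) = exp(−0.00127 × 200) = 0.775692
R(load switch) = exp(−0.000390 × 200) = 0.924964
Series (bus voltage limiter and battery charge regulator): 0.874065 × 0.775692 = 0.678005
Parallel ([0.678005] and load switch): 1 − (1 − 0.678005)(1 − 0.924964) = 0.975839
Series (solar-array string and [0.975839]): 0.754274 × 0.975839 = 0.7360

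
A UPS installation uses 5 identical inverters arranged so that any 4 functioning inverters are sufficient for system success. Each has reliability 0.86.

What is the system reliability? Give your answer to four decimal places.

0.8533

R = Σ_{i=4}^{5} C(5,i) p^i (1−p)^{5−i} with p = 0.86
C(5,4)·0.86^4·0.14^1 = 0.382906
C(5,5)·0.86^5·0.14^0 = 0.470427
Sum = 0.8533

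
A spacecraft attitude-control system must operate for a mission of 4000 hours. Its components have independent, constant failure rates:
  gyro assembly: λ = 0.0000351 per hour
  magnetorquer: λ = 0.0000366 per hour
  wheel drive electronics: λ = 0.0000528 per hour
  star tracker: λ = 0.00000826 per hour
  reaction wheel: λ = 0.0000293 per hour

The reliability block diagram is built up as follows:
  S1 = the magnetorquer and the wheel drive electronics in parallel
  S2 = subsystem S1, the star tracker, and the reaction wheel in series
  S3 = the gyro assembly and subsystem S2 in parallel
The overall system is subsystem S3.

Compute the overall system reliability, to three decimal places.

R(gyro assembly) = exp(−0.0000351 × 4000) = 0.86901
R(magnetorquer) = exp(−0.0000366 × 4000) = 0.86381
R(wheel drive electronics) = exp(−0.0000528 × 4000) = 0.80961
R(star tracker) = exp(−0.00000826 × 4000) = 0.96750
R(reaction wheel) = exp(−0.0000293 × 4000) = 0.88941
Parallel (magnetorquer and wheel drive electronics): 1 − (1 − 0.86381)(1 − 0.80961) = 0.97407
Series ([0.97407], star tracker, and reaction wheel): 0.97407 × 0.96750 × 0.88941 = 0.83819
Parallel (gyro assembly and [0.83819]): 1 − (1 − 0.86901)(1 − 0.83819) = 0.979

0.979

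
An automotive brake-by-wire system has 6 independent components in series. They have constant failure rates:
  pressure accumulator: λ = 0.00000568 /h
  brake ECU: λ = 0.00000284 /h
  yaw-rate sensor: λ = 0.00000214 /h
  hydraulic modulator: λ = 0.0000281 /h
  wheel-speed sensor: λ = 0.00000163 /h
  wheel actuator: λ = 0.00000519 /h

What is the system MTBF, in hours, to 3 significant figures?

21900

Series of exponential components: λ_sys = Σ λ_i
λ_sys = 0.00000568 + 0.00000284 + 0.00000214 + 0.0000281 + 0.00000163 + 0.00000519 = 4.5580e-05 /h
MTBF = 1 / λ_sys = 21900 h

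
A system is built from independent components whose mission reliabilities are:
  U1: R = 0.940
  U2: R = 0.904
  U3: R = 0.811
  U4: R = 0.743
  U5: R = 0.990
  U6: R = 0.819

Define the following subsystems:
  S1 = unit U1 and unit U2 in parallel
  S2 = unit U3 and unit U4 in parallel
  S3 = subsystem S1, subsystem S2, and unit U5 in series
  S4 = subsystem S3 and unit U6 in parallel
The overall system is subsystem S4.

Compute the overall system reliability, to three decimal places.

Parallel (U1 and U2): 1 − (1 − 0.94000)(1 − 0.90400) = 0.99424
Parallel (U3 and U4): 1 − (1 − 0.81100)(1 − 0.74300) = 0.95143
Series ([0.99424], [0.95143], and U5): 0.99424 × 0.95143 × 0.99000 = 0.93649
Parallel ([0.93649] and U6): 1 − (1 − 0.93649)(1 − 0.81900) = 0.989

0.989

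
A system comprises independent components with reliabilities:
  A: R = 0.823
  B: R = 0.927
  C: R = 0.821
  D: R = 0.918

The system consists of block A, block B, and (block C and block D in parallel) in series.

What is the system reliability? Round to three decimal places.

Parallel (C and D): 1 − (1 − 0.82100)(1 − 0.91800) = 0.98532
Series (A, B, and [0.98532]): 0.82300 × 0.92700 × 0.98532 = 0.752

0.752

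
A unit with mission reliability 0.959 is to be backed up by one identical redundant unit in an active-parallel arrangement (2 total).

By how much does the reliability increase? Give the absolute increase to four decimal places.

0.0393

R_before = 0.959
R_after = 1 − (1 − 0.959)^2 = 0.9983
ΔR = 0.9983 − 0.959 = 0.0393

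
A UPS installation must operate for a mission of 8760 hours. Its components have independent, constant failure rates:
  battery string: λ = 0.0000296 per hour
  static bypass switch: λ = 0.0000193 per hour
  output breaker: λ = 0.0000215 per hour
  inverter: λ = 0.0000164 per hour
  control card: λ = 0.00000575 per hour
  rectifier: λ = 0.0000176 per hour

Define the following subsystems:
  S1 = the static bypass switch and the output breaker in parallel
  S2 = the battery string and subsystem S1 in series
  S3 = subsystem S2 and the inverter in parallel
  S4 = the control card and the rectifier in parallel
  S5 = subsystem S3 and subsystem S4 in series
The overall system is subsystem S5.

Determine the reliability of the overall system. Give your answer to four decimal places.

R(battery string) = exp(−0.0000296 × 8760) = 0.771595
R(static bypass switch) = exp(−0.0000193 × 8760) = 0.844451
R(output breaker) = exp(−0.0000215 × 8760) = 0.828333
R(inverter) = exp(−0.0000164 × 8760) = 0.866179
R(control card) = exp(−0.00000575 × 8760) = 0.950878
R(rectifier) = exp(−0.0000176 × 8760) = 0.857121
Parallel (static bypass switch and output breaker): 1 − (1 − 0.844451)(1 − 0.828333) = 0.973297
Series (battery string and [0.973297]): 0.771595 × 0.973297 = 0.750991
Parallel ([0.750991] and inverter): 1 − (1 − 0.750991)(1 − 0.866179) = 0.966677
Parallel (control card and rectifier): 1 − (1 − 0.950878)(1 − 0.857121) = 0.992981
Series ([0.966677] and [0.992981]): 0.966677 × 0.992981 = 0.9599

0.9599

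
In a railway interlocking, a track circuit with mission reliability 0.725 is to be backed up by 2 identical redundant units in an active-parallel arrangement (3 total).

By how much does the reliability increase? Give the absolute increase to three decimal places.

0.254

R_before = 0.725
R_after = 1 − (1 − 0.725)^3 = 0.979
ΔR = 0.979 − 0.725 = 0.254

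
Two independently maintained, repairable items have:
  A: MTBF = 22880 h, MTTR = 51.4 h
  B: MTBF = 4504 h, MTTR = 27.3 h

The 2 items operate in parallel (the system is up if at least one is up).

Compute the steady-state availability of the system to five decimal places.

0.99999

A(A) = MTBF/(MTBF+MTTR) = 22880/(22880+51.4) = 0.997759
A(B) = MTBF/(MTBF+MTTR) = 4504/(4504+27.3) = 0.993975
Parallel availability: 1 − (1 − 0.997759)(1 − 0.993975) = 0.99999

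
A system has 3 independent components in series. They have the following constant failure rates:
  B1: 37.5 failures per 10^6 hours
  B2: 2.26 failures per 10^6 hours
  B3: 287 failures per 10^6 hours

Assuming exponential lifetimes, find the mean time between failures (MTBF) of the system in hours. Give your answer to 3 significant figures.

Series of exponential components: λ_sys = Σ λ_i
λ_sys = 0.0000375 + 0.00000226 + 0.000287 = 3.2676e-04 /h
MTBF = 1 / λ_sys = 3060 h

3060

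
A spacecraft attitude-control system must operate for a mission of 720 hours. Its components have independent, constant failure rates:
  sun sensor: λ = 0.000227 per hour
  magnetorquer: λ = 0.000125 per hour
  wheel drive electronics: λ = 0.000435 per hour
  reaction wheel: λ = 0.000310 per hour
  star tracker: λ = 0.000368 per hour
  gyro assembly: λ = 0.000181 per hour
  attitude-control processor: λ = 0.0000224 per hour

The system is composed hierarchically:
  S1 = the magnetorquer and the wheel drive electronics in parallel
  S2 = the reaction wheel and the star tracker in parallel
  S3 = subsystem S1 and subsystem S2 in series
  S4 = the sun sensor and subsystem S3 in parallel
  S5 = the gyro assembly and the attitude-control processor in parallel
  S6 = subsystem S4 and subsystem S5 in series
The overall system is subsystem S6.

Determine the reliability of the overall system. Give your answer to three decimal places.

R(sun sensor) = exp(−0.000227 × 720) = 0.84922
R(magnetorquer) = exp(−0.000125 × 720) = 0.91393
R(wheel drive electronics) = exp(−0.000435 × 720) = 0.73110
R(reaction wheel) = exp(−0.000310 × 720) = 0.79995
R(star tracker) = exp(−0.000368 × 720) = 0.76724
R(gyro assembly) = exp(−0.000181 × 720) = 0.87781
R(attitude-control processor) = exp(−0.0000224 × 720) = 0.98400
Parallel (magnetorquer and wheel drive electronics): 1 − (1 − 0.91393)(1 − 0.73110) = 0.97686
Parallel (reaction wheel and star tracker): 1 − (1 − 0.79995)(1 − 0.76724) = 0.95344
Series ([0.97686] and [0.95344]): 0.97686 × 0.95344 = 0.93138
Parallel (sun sensor and [0.93138]): 1 − (1 − 0.84922)(1 − 0.93138) = 0.98965
Parallel (gyro assembly and attitude-control processor): 1 − (1 − 0.87781)(1 − 0.98400) = 0.99804
Series ([0.98965] and [0.99804]): 0.98965 × 0.99804 = 0.988

0.988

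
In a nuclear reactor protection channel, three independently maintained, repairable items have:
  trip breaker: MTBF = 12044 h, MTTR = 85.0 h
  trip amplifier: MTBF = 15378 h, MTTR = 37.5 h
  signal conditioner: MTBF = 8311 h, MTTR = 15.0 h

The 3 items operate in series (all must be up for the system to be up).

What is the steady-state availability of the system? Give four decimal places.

0.9888

A(trip breaker) = MTBF/(MTBF+MTTR) = 12044/(12044+85.0) = 0.992992
A(trip amplifier) = MTBF/(MTBF+MTTR) = 15378/(15378+37.5) = 0.997567
A(signal conditioner) = MTBF/(MTBF+MTTR) = 8311/(8311+15.0) = 0.998198
Series availability: 0.992992 × 0.997567 × 0.998198 = 0.9888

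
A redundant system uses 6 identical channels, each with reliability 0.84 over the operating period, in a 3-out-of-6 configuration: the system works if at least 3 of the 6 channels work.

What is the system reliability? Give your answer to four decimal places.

R = Σ_{i=3}^{6} C(6,i) p^i (1−p)^{6−i} with p = 0.84
C(6,3)·0.84^3·0.16^3 = 0.048554
C(6,4)·0.84^4·0.16^2 = 0.191183
C(6,5)·0.84^5·0.16^1 = 0.401483
C(6,6)·0.84^6·0.16^0 = 0.351298
Sum = 0.9925

0.9925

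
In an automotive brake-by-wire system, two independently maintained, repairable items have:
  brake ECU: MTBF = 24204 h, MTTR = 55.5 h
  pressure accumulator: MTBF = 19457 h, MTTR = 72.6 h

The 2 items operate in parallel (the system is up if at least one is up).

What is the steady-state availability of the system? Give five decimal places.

A(brake ECU) = MTBF/(MTBF+MTTR) = 24204/(24204+55.5) = 0.997712
A(pressure accumulator) = MTBF/(MTBF+MTTR) = 19457/(19457+72.6) = 0.996283
Parallel availability: 1 − (1 − 0.997712)(1 − 0.996283) = 0.99999

0.99999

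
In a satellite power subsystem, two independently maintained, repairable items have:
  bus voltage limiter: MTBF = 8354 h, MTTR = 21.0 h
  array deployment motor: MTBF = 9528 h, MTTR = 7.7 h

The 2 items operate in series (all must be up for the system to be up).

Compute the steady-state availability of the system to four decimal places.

0.9967

A(bus voltage limiter) = MTBF/(MTBF+MTTR) = 8354/(8354+21.0) = 0.997493
A(array deployment motor) = MTBF/(MTBF+MTTR) = 9528/(9528+7.7) = 0.999193
Series availability: 0.997493 × 0.999193 = 0.9967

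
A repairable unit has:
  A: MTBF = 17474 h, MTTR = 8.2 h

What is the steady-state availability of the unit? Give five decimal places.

A(A) = MTBF/(MTBF+MTTR) = 17474/(17474+8.2) = 0.99953

0.99953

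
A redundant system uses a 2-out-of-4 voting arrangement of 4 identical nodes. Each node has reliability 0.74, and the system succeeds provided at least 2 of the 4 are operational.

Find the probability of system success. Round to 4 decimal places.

R = Σ_{i=2}^{4} C(4,i) p^i (1−p)^{4−i} with p = 0.74
C(4,2)·0.74^2·0.26^2 = 0.222107
C(4,3)·0.74^3·0.26^1 = 0.421433
C(4,4)·0.74^4·0.26^0 = 0.299866
Sum = 0.9434

0.9434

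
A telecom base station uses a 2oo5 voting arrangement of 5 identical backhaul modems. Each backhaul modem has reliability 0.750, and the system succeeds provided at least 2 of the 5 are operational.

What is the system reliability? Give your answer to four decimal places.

R = Σ_{i=2}^{5} C(5,i) p^i (1−p)^{5−i} with p = 0.750
C(5,2)·0.750^2·0.250^3 = 0.087891
C(5,3)·0.750^3·0.250^2 = 0.263672
C(5,4)·0.750^4·0.250^1 = 0.395508
C(5,5)·0.750^5·0.250^0 = 0.237305
Sum = 0.9844

0.9844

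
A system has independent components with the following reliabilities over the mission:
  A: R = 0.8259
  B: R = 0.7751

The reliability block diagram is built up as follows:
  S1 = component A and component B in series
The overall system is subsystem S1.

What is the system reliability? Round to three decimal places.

0.640

Series (A and B): 0.82590 × 0.77510 = 0.640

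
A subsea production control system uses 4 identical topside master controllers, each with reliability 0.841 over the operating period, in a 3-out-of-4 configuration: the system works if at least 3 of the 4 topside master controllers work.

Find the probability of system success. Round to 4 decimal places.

0.8786

R = Σ_{i=3}^{4} C(4,i) p^i (1−p)^{4−i} with p = 0.841
C(4,3)·0.841^3·0.159^1 = 0.378308
C(4,4)·0.841^4·0.159^0 = 0.500246
Sum = 0.8786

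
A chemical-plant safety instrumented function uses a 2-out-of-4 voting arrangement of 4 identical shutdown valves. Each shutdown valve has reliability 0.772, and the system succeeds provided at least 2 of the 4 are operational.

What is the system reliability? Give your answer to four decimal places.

0.9607

R = Σ_{i=2}^{4} C(4,i) p^i (1−p)^{4−i} with p = 0.772
C(4,2)·0.772^2·0.228^2 = 0.185890
C(4,3)·0.772^3·0.228^1 = 0.419611
C(4,4)·0.772^4·0.228^0 = 0.355197
Sum = 0.9607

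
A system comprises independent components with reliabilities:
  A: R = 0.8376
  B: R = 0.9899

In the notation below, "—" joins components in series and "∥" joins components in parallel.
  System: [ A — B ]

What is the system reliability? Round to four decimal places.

Series (A and B): 0.837600 × 0.989900 = 0.8291

0.8291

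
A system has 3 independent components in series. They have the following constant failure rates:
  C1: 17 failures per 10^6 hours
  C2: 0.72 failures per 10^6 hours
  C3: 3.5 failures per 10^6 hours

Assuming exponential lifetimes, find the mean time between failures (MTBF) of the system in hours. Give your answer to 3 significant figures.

47100

Series of exponential components: λ_sys = Σ λ_i
λ_sys = 0.000017 + 0.00000072 + 0.0000035 = 2.1220e-05 /h
MTBF = 1 / λ_sys = 47100 h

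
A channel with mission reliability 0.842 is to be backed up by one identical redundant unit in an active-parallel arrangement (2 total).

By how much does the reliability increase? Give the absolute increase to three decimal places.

R_before = 0.842
R_after = 1 − (1 − 0.842)^2 = 0.975
ΔR = 0.975 − 0.842 = 0.133

0.133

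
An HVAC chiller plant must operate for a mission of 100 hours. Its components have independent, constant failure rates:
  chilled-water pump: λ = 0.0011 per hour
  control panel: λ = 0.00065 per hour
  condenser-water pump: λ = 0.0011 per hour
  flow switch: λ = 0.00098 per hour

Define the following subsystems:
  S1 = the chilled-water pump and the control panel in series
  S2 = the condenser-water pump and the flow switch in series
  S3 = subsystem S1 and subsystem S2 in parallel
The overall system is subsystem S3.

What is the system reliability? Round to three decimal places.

0.970

R(chilled-water pump) = exp(−0.0011 × 100) = 0.89583
R(control panel) = exp(−0.00065 × 100) = 0.93707
R(condenser-water pump) = exp(−0.0011 × 100) = 0.89583
R(flow switch) = exp(−0.00098 × 100) = 0.90665
Series (chilled-water pump and control panel): 0.89583 × 0.93707 = 0.83946
Series (condenser-water pump and flow switch): 0.89583 × 0.90665 = 0.81220
Parallel ([0.83946] and [0.81220]): 1 − (1 − 0.83946)(1 − 0.81220) = 0.970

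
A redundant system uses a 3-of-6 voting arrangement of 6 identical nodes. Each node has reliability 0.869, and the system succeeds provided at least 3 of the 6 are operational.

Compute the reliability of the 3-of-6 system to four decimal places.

0.9965

R = Σ_{i=3}^{6} C(6,i) p^i (1−p)^{6−i} with p = 0.869
C(6,3)·0.869^3·0.131^3 = 0.029506
C(6,4)·0.869^4·0.131^2 = 0.146796
C(6,5)·0.869^5·0.131^1 = 0.389513
C(6,6)·0.869^6·0.131^0 = 0.430644
Sum = 0.9965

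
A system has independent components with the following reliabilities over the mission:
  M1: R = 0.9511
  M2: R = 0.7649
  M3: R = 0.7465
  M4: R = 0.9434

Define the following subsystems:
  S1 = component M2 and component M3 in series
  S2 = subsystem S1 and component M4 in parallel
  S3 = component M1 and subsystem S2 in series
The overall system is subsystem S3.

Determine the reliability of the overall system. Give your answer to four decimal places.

Series (M2 and M3): 0.764900 × 0.746500 = 0.570998
Parallel ([0.570998] and M4): 1 − (1 − 0.570998)(1 − 0.943400) = 0.975718
Series (M1 and [0.975718]): 0.951100 × 0.975718 = 0.9280

0.9280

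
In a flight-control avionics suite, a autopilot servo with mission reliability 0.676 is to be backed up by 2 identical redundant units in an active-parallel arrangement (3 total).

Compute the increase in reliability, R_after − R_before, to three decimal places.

R_before = 0.676
R_after = 1 − (1 − 0.676)^3 = 0.966
ΔR = 0.966 − 0.676 = 0.290

0.290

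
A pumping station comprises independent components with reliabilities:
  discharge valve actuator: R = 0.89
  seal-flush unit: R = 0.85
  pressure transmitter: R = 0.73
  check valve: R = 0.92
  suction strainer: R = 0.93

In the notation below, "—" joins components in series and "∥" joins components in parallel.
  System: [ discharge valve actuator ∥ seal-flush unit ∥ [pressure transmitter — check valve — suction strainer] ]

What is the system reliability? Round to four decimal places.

0.9938

Series (pressure transmitter, check valve, and suction strainer): 0.730000 × 0.920000 × 0.930000 = 0.624588
Parallel (discharge valve actuator, seal-flush unit, and [0.624588]): 1 − (1 − 0.890000)(1 − 0.850000)(1 − 0.624588) = 0.9938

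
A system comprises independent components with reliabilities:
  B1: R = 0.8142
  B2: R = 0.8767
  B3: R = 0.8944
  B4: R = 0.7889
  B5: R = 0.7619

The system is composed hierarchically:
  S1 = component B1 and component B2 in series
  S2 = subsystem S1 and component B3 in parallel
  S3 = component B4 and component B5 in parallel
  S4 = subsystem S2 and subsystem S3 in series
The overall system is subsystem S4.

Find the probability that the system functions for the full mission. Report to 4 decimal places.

0.9210

Series (B1 and B2): 0.814200 × 0.876700 = 0.713809
Parallel ([0.713809] and B3): 1 − (1 − 0.713809)(1 − 0.894400) = 0.969778
Parallel (B4 and B5): 1 − (1 − 0.788900)(1 − 0.761900) = 0.949737
Series ([0.969778] and [0.949737]): 0.969778 × 0.949737 = 0.9210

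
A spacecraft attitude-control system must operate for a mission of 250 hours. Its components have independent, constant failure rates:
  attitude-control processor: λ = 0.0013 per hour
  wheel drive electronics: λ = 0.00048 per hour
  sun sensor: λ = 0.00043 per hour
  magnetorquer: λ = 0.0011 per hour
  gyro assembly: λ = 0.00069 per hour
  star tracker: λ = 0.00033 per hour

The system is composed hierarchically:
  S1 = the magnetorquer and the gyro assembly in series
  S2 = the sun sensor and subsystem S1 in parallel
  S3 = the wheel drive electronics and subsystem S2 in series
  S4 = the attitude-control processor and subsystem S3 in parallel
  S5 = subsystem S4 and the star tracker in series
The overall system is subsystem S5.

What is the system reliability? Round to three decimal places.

R(attitude-control processor) = exp(−0.0013 × 250) = 0.72253
R(wheel drive electronics) = exp(−0.00048 × 250) = 0.88692
R(sun sensor) = exp(−0.00043 × 250) = 0.89808
R(magnetorquer) = exp(−0.0011 × 250) = 0.75957
R(gyro assembly) = exp(−0.00069 × 250) = 0.84156
R(star tracker) = exp(−0.00033 × 250) = 0.92081
Series (magnetorquer and gyro assembly): 0.75957 × 0.84156 = 0.63922
Parallel (sun sensor and [0.63922]): 1 − (1 − 0.89808)(1 − 0.63922) = 0.96323
Series (wheel drive electronics and [0.96323]): 0.88692 × 0.96323 = 0.85431
Parallel (attitude-control processor and [0.85431]): 1 − (1 − 0.72253)(1 − 0.85431) = 0.95958
Series ([0.95958] and star tracker): 0.95958 × 0.92081 = 0.884

0.884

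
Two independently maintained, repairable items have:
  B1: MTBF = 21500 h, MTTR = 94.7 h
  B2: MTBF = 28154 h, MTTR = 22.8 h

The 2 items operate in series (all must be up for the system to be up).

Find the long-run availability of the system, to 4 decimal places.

A(B1) = MTBF/(MTBF+MTTR) = 21500/(21500+94.7) = 0.995615
A(B2) = MTBF/(MTBF+MTTR) = 28154/(28154+22.8) = 0.999191
Series availability: 0.995615 × 0.999191 = 0.9948

0.9948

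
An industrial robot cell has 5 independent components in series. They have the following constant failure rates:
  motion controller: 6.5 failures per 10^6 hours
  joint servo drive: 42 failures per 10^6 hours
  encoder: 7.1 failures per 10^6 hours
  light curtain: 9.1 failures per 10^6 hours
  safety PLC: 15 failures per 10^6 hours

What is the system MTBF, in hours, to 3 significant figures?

Series of exponential components: λ_sys = Σ λ_i
λ_sys = 0.0000065 + 0.000042 + 0.0000071 + 0.0000091 + 0.000015 = 7.9700e-05 /h
MTBF = 1 / λ_sys = 12500 h

12500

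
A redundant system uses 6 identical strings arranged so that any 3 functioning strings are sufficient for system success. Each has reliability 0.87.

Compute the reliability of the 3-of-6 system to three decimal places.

0.997

R = Σ_{i=3}^{6} C(6,i) p^i (1−p)^{6−i} with p = 0.87
C(6,3)·0.87^3·0.13^3 = 0.02893
C(6,4)·0.87^4·0.13^2 = 0.14523
C(6,5)·0.87^5·0.13^1 = 0.38877
C(6,6)·0.87^6·0.13^0 = 0.43363
Sum = 0.997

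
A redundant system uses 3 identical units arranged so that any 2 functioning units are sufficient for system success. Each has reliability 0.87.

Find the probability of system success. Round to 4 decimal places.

R = Σ_{i=2}^{3} C(3,i) p^i (1−p)^{3−i} with p = 0.87
C(3,2)·0.87^2·0.13^1 = 0.295191
C(3,3)·0.87^3·0.13^0 = 0.658503
Sum = 0.9537

0.9537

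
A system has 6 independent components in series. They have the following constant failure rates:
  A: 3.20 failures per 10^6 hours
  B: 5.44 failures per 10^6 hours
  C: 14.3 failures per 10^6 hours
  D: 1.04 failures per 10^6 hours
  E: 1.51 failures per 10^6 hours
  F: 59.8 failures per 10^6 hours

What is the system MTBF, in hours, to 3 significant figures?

11700

Series of exponential components: λ_sys = Σ λ_i
λ_sys = 0.00000320 + 0.00000544 + 0.0000143 + 0.00000104 + 0.00000151 + 0.0000598 = 8.5290e-05 /h
MTBF = 1 / λ_sys = 11700 h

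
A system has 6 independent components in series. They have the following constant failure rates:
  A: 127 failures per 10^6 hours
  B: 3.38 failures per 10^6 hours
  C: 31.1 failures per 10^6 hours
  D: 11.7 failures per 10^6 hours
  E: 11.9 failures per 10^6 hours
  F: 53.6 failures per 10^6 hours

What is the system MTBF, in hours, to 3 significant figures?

Series of exponential components: λ_sys = Σ λ_i
λ_sys = 0.000127 + 0.00000338 + 0.0000311 + 0.0000117 + 0.0000119 + 0.0000536 = 2.3868e-04 /h
MTBF = 1 / λ_sys = 4190 h

4190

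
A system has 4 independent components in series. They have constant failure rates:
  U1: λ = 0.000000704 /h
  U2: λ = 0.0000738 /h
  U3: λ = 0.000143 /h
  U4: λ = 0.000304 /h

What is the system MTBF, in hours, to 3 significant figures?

1920

Series of exponential components: λ_sys = Σ λ_i
λ_sys = 0.000000704 + 0.0000738 + 0.000143 + 0.000304 = 5.2150e-04 /h
MTBF = 1 / λ_sys = 1920 h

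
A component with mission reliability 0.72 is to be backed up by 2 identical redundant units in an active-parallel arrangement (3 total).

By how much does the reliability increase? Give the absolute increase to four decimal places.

0.2580

R_before = 0.72
R_after = 1 − (1 − 0.72)^3 = 0.9780
ΔR = 0.9780 − 0.72 = 0.2580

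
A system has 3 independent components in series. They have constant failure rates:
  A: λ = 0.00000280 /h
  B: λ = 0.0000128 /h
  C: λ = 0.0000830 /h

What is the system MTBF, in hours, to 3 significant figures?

10100

Series of exponential components: λ_sys = Σ λ_i
λ_sys = 0.00000280 + 0.0000128 + 0.0000830 = 9.8600e-05 /h
MTBF = 1 / λ_sys = 10100 h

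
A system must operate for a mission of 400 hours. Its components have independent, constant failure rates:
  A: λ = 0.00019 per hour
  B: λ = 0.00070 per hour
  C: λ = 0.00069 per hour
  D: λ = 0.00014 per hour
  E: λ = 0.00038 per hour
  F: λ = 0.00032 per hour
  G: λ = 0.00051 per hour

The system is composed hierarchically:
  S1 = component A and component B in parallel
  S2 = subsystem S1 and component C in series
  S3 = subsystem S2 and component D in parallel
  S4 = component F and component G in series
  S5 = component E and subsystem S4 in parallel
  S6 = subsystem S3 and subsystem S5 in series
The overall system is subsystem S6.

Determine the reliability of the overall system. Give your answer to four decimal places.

R(A) = exp(−0.00019 × 400) = 0.926816
R(B) = exp(−0.00070 × 400) = 0.755784
R(C) = exp(−0.00069 × 400) = 0.758813
R(D) = exp(−0.00014 × 400) = 0.945539
R(E) = exp(−0.00038 × 400) = 0.858988
R(F) = exp(−0.00032 × 400) = 0.879853
R(G) = exp(−0.00051 × 400) = 0.815462
Parallel (A and B): 1 − (1 − 0.926816)(1 − 0.755784) = 0.982127
Series ([0.982127] and C): 0.982127 × 0.758813 = 0.745251
Parallel ([0.745251] and D): 1 − (1 − 0.745251)(1 − 0.945539) = 0.986126
Series (F and G): 0.879853 × 0.815462 = 0.717487
Parallel (E and [0.717487]): 1 − (1 − 0.858988)(1 − 0.717487) = 0.960162
Series ([0.986126] and [0.960162]): 0.986126 × 0.960162 = 0.9468

0.9468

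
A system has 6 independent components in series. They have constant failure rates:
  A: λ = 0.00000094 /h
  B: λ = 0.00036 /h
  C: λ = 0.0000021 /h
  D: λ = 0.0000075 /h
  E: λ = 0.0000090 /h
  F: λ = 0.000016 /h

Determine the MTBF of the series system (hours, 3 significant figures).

Series of exponential components: λ_sys = Σ λ_i
λ_sys = 0.00000094 + 0.00036 + 0.0000021 + 0.0000075 + 0.0000090 + 0.000016 = 3.9554e-04 /h
MTBF = 1 / λ_sys = 2530 h

2530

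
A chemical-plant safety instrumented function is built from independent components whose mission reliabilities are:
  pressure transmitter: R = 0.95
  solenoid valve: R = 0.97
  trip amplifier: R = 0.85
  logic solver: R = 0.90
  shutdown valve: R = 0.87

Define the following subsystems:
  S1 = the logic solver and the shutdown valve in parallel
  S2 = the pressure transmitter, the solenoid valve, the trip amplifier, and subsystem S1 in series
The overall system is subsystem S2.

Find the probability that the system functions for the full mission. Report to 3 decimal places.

Parallel (logic solver and shutdown valve): 1 − (1 − 0.90000)(1 − 0.87000) = 0.98700
Series (pressure transmitter, solenoid valve, trip amplifier, and [0.98700]): 0.95000 × 0.97000 × 0.85000 × 0.98700 = 0.773

0.773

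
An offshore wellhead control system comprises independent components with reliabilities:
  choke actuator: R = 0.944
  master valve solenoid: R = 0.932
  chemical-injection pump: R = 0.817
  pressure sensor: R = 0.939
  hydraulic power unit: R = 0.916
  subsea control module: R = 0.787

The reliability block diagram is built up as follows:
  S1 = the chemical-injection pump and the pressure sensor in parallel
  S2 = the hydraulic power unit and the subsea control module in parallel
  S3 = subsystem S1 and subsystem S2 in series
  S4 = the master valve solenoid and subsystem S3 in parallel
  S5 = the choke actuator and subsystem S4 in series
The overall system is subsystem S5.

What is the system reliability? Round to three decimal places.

0.942

Parallel (chemical-injection pump and pressure sensor): 1 − (1 − 0.81700)(1 − 0.93900) = 0.98884
Parallel (hydraulic power unit and subsea control module): 1 − (1 − 0.91600)(1 − 0.78700) = 0.98211
Series ([0.98884] and [0.98211]): 0.98884 × 0.98211 = 0.97115
Parallel (master valve solenoid and [0.97115]): 1 − (1 − 0.93200)(1 − 0.97115) = 0.99804
Series (choke actuator and [0.99804]): 0.94400 × 0.99804 = 0.942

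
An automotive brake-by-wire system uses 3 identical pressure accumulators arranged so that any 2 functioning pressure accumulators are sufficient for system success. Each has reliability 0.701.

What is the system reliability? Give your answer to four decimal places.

0.7853

R = Σ_{i=2}^{3} C(3,i) p^i (1−p)^{3−i} with p = 0.701
C(3,2)·0.701^2·0.299^1 = 0.440787
C(3,3)·0.701^3·0.299^0 = 0.344472
Sum = 0.7853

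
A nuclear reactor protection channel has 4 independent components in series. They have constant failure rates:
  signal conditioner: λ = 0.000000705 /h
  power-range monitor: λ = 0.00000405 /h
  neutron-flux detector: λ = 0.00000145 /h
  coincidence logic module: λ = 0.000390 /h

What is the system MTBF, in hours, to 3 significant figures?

Series of exponential components: λ_sys = Σ λ_i
λ_sys = 0.000000705 + 0.00000405 + 0.00000145 + 0.000390 = 3.9621e-04 /h
MTBF = 1 / λ_sys = 2520 h

2520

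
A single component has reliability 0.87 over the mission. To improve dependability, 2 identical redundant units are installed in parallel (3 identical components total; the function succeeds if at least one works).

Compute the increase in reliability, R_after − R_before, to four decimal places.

R_before = 0.87
R_after = 1 − (1 − 0.87)^3 = 0.9978
ΔR = 0.9978 − 0.87 = 0.1278

0.1278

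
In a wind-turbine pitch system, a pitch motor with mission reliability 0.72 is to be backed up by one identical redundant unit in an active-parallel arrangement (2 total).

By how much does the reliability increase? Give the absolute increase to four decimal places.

0.2016

R_before = 0.72
R_after = 1 − (1 − 0.72)^2 = 0.9216
ΔR = 0.9216 − 0.72 = 0.2016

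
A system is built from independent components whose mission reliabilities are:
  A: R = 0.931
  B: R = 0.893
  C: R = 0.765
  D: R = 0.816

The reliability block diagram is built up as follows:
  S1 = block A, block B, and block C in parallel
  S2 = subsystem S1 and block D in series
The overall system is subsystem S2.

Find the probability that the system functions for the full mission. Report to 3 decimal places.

0.815

Parallel (A, B, and C): 1 − (1 − 0.93100)(1 − 0.89300)(1 − 0.76500) = 0.99826
Series ([0.99826] and D): 0.99826 × 0.81600 = 0.815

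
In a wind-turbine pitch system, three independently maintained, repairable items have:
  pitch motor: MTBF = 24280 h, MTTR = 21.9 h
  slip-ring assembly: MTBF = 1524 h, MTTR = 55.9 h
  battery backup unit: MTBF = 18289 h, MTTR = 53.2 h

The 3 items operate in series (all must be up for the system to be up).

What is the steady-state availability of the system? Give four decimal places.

A(pitch motor) = MTBF/(MTBF+MTTR) = 24280/(24280+21.9) = 0.999099
A(slip-ring assembly) = MTBF/(MTBF+MTTR) = 1524/(1524+55.9) = 0.964618
A(battery backup unit) = MTBF/(MTBF+MTTR) = 18289/(18289+53.2) = 0.997100
Series availability: 0.999099 × 0.964618 × 0.997100 = 0.9610

0.9610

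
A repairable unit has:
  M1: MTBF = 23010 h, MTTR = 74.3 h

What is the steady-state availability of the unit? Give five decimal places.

A(M1) = MTBF/(MTBF+MTTR) = 23010/(23010+74.3) = 0.99678

0.99678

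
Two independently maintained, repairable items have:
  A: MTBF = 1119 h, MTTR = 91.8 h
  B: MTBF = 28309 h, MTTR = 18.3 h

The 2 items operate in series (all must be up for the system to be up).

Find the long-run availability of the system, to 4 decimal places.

0.9236

A(A) = MTBF/(MTBF+MTTR) = 1119/(1119+91.8) = 0.924182
A(B) = MTBF/(MTBF+MTTR) = 28309/(28309+18.3) = 0.999354
Series availability: 0.924182 × 0.999354 = 0.9236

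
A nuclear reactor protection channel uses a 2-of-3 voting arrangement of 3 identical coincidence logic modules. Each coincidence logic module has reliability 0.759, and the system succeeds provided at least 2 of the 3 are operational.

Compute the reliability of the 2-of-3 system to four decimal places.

0.8538

R = Σ_{i=2}^{3} C(3,i) p^i (1−p)^{3−i} with p = 0.759
C(3,2)·0.759^2·0.241^1 = 0.416507
C(3,3)·0.759^3·0.241^0 = 0.437245
Sum = 0.8538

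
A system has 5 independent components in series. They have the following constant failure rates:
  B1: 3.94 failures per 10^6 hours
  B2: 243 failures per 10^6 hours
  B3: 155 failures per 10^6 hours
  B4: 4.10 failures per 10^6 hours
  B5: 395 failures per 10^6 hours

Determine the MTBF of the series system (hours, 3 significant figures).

Series of exponential components: λ_sys = Σ λ_i
λ_sys = 0.00000394 + 0.000243 + 0.000155 + 0.00000410 + 0.000395 = 8.0104e-04 /h
MTBF = 1 / λ_sys = 1250 h

1250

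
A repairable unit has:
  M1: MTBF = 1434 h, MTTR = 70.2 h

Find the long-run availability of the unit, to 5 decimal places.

A(M1) = MTBF/(MTBF+MTTR) = 1434/(1434+70.2) = 0.95333

0.95333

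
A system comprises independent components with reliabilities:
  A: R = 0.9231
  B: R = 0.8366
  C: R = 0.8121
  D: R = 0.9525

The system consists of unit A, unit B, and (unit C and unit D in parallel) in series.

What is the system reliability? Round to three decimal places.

0.765

Parallel (C and D): 1 − (1 − 0.81210)(1 − 0.95250) = 0.99107
Series (A, B, and [0.99107]): 0.92310 × 0.83660 × 0.99107 = 0.765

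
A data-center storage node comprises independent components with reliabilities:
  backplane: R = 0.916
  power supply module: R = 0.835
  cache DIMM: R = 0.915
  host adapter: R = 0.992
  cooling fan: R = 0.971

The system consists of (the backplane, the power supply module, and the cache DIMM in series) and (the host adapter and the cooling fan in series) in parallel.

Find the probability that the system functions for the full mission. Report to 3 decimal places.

Series (backplane, power supply module, and cache DIMM): 0.91600 × 0.83500 × 0.91500 = 0.69985
Series (host adapter and cooling fan): 0.99200 × 0.97100 = 0.96323
Parallel ([0.69985] and [0.96323]): 1 − (1 − 0.69985)(1 − 0.96323) = 0.989

0.989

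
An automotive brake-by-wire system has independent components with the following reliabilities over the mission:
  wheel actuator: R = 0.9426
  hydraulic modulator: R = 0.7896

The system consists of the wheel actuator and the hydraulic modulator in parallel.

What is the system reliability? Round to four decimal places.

0.9879

Parallel (wheel actuator and hydraulic modulator): 1 − (1 − 0.942600)(1 − 0.789600) = 0.9879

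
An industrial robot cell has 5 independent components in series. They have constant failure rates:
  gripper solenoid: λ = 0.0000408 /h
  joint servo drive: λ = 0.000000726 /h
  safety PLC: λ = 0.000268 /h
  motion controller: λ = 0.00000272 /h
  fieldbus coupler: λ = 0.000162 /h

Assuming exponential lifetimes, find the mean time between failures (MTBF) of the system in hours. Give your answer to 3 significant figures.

Series of exponential components: λ_sys = Σ λ_i
λ_sys = 0.0000408 + 0.000000726 + 0.000268 + 0.00000272 + 0.000162 = 4.7425e-04 /h
MTBF = 1 / λ_sys = 2110 h

2110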